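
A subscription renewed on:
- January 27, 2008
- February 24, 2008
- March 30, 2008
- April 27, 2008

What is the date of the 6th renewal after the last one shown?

October 26, 2008

Every date is a Sunday; gaps 28, 35, 28 days.
Each is the last Sunday of its month (at least one falls on the 29th or later, ruling out '4th Sunday').
May 2008 ends with Sunday May 25, 2008.
Last Sunday of June 2008: June 29, 2008.
Last Sunday of July 2008: July 27, 2008.
Last Sunday of August 2008: August 31, 2008.
Last Sunday of September 2008: September 28, 2008.
Last Sunday of October 2008: October 26, 2008.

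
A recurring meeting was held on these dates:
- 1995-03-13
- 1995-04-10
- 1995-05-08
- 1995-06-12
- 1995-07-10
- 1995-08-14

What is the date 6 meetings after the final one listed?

1996-02-12

These are Mondays at 28- or 35-day spacing (28, 28, 35, 28, 35).
The pattern: 2nd Monday of the month.
2nd Monday of September 1995: 1995-09-11.
2nd Monday of October 1995: 1995-10-09.
November 1995 — 2nd Monday is 1995-11-13.
December 1995 — 2nd Monday is 1995-12-11.
January 1996 — 2nd Monday is 1996-01-08.
February 1996 — 2nd Monday is 1996-02-12.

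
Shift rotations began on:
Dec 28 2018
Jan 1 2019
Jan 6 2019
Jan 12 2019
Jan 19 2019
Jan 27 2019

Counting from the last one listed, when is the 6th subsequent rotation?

Gaps: 4, 5, 6, 7, 8 days — each gap is 1 larger than the previous one.
Next gap: 9 days. Jan 27 2019 + 9 days = Feb 5 2019.
Next gap: 10 days. Feb 5 2019 + 10 days = Feb 15 2019.
Next gap: 11 days. Feb 15 2019 + 11 days = Feb 26 2019.
Next gap: 12 days. Feb 26 2019 + 12 days = Mar 10 2019.
Next gap: 13 days. Mar 10 2019 + 13 days = Mar 23 2019.
Next gap: 14 days. Mar 23 2019 + 14 days = Apr 6 2019.

Apr 6 2019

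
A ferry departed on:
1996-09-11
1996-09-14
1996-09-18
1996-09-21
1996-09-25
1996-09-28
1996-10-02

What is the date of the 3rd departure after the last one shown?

Gaps: 3, 4, 3, 4, 3, 4 days — not constant, but cyclic with period 2.
The events fall on every Wednesday and Saturday.
The following Saturday is 1996-10-05.
The following Wednesday is 1996-10-09.
The following Saturday is 1996-10-12.

1996-10-12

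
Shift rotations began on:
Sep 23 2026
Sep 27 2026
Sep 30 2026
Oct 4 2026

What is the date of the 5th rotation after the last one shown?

Oct 21 2026

Every event lands on a Wednesday or Sunday (gaps cycle 4, 3, 4).
So the schedule is: every Wednesday and Sunday.
Next Wednesday: Oct 7 2026.
Next Sunday: Oct 11 2026.
Next Wednesday: Oct 14 2026.
The following Sunday is Oct 18 2026.
Next Wednesday: Oct 21 2026.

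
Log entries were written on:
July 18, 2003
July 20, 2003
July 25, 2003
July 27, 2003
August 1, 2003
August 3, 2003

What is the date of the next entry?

The gap pattern 2, 5, 2, 5, 2 repeats every 2 events.
These are the Fridays and Sundays of each week.
Next Friday: August 8, 2003.

August 8, 2003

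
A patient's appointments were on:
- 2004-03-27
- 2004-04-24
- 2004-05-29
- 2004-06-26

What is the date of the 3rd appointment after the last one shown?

2004-09-25

All Saturdays; the gaps (28, 35, 28) vary with month length.
This is the last Saturday of each month.
Last Saturday of July 2004: 2004-07-31.
August 2004 ends with Saturday 2004-08-28.
Last Saturday of September 2004: 2004-09-25.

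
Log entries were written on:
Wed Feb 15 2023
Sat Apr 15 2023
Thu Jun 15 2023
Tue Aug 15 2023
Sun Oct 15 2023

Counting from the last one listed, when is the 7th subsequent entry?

Gaps: 59, 61, 61, 61 days — not constant. Every event is on the 15th of the month.
Pattern: the 15th of every 2 months.
December 2023: Fri Dec 15 2023.
February 2024: Thu Feb 15 2024.
April 2024: Mon Apr 15 2024.
Next: June 2024 → Sat Jun 15 2024.
Next: August 2024 → Thu Aug 15 2024.
October 2024: Tue Oct 15 2024.
December 2024: Sun Dec 15 2024.

Sun Dec 15 2024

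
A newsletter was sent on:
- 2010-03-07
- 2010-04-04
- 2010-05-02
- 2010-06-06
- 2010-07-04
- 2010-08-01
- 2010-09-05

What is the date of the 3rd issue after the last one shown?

Gaps: 28, 28, 35, 28, 28, 35 days — a mix of 28 and 35. Every date is a Sunday.
Each is the 1st Sunday of its month.
October 2010 — 1st Sunday is 2010-10-03.
1st Sunday of November 2010: 2010-11-07.
December 2010 — 1st Sunday is 2010-12-05.

2010-12-05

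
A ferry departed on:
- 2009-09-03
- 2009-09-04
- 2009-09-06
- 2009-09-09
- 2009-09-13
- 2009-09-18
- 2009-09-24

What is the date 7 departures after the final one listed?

2009-12-03

The spacing grows by 1 each time: 1, 2, 3, 4, 5, 6 days.
Next gap: 7 days. 2009-09-24 + 7 days = 2009-10-01.
Next gap: 8 days. 2009-10-01 + 8 days = 2009-10-09.
Next gap: 9 days. 2009-10-09 + 9 days = 2009-10-18.
Next gap: 10 days. 2009-10-18 + 10 days = 2009-10-28.
Next gap: 11 days. 2009-10-28 + 11 days = 2009-11-08.
Next gap: 12 days. 2009-11-08 + 12 days = 2009-11-20.
Next gap: 13 days. 2009-11-20 + 13 days = 2009-12-03.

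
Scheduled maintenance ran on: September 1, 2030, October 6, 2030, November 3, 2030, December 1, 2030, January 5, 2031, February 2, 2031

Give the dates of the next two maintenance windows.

Gaps: 35, 28, 28, 35, 28 days — a mix of 28 and 35. Every date is a Sunday.
Each is the 1st Sunday of its month.
1st Sunday of March 2031: March 2, 2031.
April 2031 — 1st Sunday is April 6, 2031.

March 2, 2031; April 6, 2031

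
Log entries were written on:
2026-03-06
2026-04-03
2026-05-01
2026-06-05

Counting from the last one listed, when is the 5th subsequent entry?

These are Fridays at 28- or 35-day spacing (28, 28, 35).
The pattern: 1st Friday of the month.
July 2026 — 1st Friday is 2026-07-03.
August 2026 — 1st Friday is 2026-08-07.
September 2026 — 1st Friday is 2026-09-04.
1st Friday of October 2026: 2026-10-02.
1st Friday of November 2026: 2026-11-06.

2026-11-06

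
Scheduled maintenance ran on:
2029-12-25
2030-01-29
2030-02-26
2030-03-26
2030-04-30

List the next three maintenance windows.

Every date is a Tuesday; gaps 35, 28, 28, 35 days.
Each is the last Tuesday of its month (at least one falls on the 29th or later, ruling out '4th Tuesday').
May 2030 ends with Tuesday 2030-05-28.
June 2030 ends with Tuesday 2030-06-25.
July 2030 ends with Tuesday 2030-07-30.

2030-05-28, 2030-06-25, 2030-07-30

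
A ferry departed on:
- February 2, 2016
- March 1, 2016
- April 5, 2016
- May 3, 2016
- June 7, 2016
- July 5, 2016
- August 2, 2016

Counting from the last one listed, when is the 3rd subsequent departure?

Gaps: 28, 35, 28, 35, 28, 28 days — a mix of 28 and 35. Every date is a Tuesday.
Each is the 1st Tuesday of its month.
September 2016 — 1st Tuesday is September 6, 2016.
1st Tuesday of October 2016: October 4, 2016.
November 2016 — 1st Tuesday is November 1, 2016.

November 1, 2016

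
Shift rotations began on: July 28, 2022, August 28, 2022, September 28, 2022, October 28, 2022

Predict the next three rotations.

November 28, 2022; December 28, 2022; January 28, 2023

The day-of-month is always 28 (31, 31, 30 days between events).
So this recurs on the 28th of each month.
Next: November 2022 → November 28, 2022.
December 2022: December 28, 2022.
Next: January 2023 → January 28, 2023.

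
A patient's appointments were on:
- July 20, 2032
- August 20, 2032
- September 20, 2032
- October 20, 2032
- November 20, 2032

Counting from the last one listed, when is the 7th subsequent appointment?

June 20, 2033

The day-of-month is always 20 (31, 31, 30, 31 days between events).
So this recurs on the 20th of each month.
December 2032: December 20, 2032.
Next: January 2033 → January 20, 2033.
February 2033: February 20, 2033.
Next: March 2033 → March 20, 2033.
April 2033: April 20, 2033.
Next: May 2033 → May 20, 2033.
Next: June 2033 → June 20, 2033.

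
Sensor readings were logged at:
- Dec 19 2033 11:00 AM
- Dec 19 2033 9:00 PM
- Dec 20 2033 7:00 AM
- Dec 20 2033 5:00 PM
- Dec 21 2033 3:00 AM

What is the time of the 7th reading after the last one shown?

Gaps: 10, 10, 10, 10 hours — each event is 10 hours after the previous one.
Dec 21 2033 3:00 AM + 10 h = Dec 21 2033 1:00 PM.
Dec 21 2033 1:00 PM + 10 h = Dec 21 2033 11:00 PM.
Dec 21 2033 11:00 PM + 10 h = Dec 22 2033 9:00 AM.
Dec 22 2033 9:00 AM + 10 h = Dec 22 2033 7:00 PM.
Dec 22 2033 7:00 PM + 10 h = Dec 23 2033 5:00 AM.
Dec 23 2033 5:00 AM + 10 h = Dec 23 2033 3:00 PM.
Dec 23 2033 3:00 PM + 10 h = Dec 24 2033 1:00 AM.

Dec 24 2033 1:00 AM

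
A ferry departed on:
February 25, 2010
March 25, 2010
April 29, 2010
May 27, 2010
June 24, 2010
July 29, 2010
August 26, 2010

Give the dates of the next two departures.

Every date is a Thursday; gaps 28, 35, 28, 28, 35, 28 days.
Each is the last Thursday of its month (at least one falls on the 29th or later, ruling out '4th Thursday').
September 2010 ends with Thursday September 30, 2010.
October 2010 ends with Thursday October 28, 2010.

September 30, 2010; October 28, 2010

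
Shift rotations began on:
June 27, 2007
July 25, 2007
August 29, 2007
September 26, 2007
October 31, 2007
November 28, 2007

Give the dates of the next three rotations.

All Wednesdays; the gaps (28, 35, 28, 35, 28) vary with month length.
This is the last Wednesday of each month.
Last Wednesday of December 2007: December 26, 2007.
January 2008 ends with Wednesday January 30, 2008.
February 2008 ends with Wednesday February 27, 2008.

December 26, 2007; January 30, 2008; February 27, 2008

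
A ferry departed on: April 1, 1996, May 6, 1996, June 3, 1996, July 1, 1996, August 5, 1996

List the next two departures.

September 2, 1996; October 7, 1996

These are Mondays at 28- or 35-day spacing (35, 28, 28, 35).
The pattern: 1st Monday of the month.
September 1996 — 1st Monday is September 2, 1996.
October 1996 — 1st Monday is October 7, 1996.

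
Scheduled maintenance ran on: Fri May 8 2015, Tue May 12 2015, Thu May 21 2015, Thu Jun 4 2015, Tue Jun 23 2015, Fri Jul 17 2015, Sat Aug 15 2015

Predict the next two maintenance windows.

Fri Sep 18 2015, Tue Oct 27 2015

Intervals are 4, 9, 14, 19, 24, 29 days — an arithmetic progression with common difference 5.
Next gap: 34 days. Sat Aug 15 2015 + 34 days = Fri Sep 18 2015.
Next gap: 39 days. Fri Sep 18 2015 + 39 days = Tue Oct 27 2015.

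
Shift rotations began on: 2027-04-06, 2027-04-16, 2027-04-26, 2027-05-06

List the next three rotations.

Gaps between consecutive events: 10, 10, 10 days — a constant 10-day interval.
2027-05-06 + 10 days = 2027-05-16.
2027-05-16 + 10 days = 2027-05-26.
2027-05-26 + 10 days = 2027-06-05.

2027-05-16, 2027-05-26, 2027-06-05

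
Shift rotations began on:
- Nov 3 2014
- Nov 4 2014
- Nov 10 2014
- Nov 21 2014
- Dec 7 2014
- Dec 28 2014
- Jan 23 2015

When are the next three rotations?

Gaps: 1, 6, 11, 16, 21, 26 days — each gap is 5 larger than the previous one.
Next gap: 31 days. Jan 23 2015 + 31 days = Feb 23 2015.
Next gap: 36 days. Feb 23 2015 + 36 days = Mar 31 2015.
Next gap: 41 days. Mar 31 2015 + 41 days = May 11 2015.

Feb 23 2015, Mar 31 2015, May 11 2015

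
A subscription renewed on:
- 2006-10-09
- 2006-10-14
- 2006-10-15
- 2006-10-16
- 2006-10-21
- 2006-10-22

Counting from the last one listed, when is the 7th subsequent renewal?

Every event lands on a Monday or Saturday or Sunday (gaps cycle 5, 1, 1, 5, 1).
So the schedule is: every Monday, Saturday and Sunday.
The following Monday is 2006-10-23.
Next Saturday: 2006-10-28.
The following Sunday is 2006-10-29.
Next Monday: 2006-10-30.
The following Saturday is 2006-11-04.
Next Sunday: 2006-11-05.
The following Monday is 2006-11-06.

2006-11-06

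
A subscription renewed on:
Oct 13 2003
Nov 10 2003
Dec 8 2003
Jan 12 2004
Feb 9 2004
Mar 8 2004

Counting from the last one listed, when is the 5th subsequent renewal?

These are Mondays at 28- or 35-day spacing (28, 28, 35, 28, 28).
The pattern: 2nd Monday of the month.
April 2004 — 2nd Monday is Apr 12 2004.
2nd Monday of May 2004: May 10 2004.
June 2004 — 2nd Monday is Jun 14 2004.
2nd Monday of July 2004: Jul 12 2004.
August 2004 — 2nd Monday is Aug 9 2004.

Aug 9 2004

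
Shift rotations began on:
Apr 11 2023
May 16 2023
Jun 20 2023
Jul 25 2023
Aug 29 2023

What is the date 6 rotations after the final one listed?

Mar 26 2024

The spacing is 35, 35, 35, 35 days — always 35 days.
Aug 29 2023 + 35 days = Oct 3 2023.
Oct 3 2023 + 35 days = Nov 7 2023.
Nov 7 2023 + 35 days = Dec 12 2023.
Dec 12 2023 + 35 days = Jan 16 2024.
Jan 16 2024 + 35 days = Feb 20 2024.
Feb 20 2024 + 35 days = Mar 26 2024.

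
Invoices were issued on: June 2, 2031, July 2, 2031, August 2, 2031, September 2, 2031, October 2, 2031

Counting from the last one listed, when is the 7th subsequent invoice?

May 2, 2032

Gaps: 30, 31, 31, 30 days — not constant. Every event is on the 2nd of the month.
Pattern: the 2nd of each month.
Next: November 2031 → November 2, 2031.
December 2031: December 2, 2031.
Next: January 2032 → January 2, 2032.
Next: February 2032 → February 2, 2032.
March 2032: March 2, 2032.
April 2032: April 2, 2032.
Next: May 2032 → May 2, 2032.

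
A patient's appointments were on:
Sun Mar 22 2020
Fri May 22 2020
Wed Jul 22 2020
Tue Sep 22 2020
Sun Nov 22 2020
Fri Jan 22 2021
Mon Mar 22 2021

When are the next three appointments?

Sat May 22 2021, Thu Jul 22 2021, Wed Sep 22 2021

Each date is the 22nd; the gaps (61, 61, 62, 61, 61, 59) track the month lengths.
The rule is the 22nd of every 2 months.
Next: May 2021 → Sat May 22 2021.
July 2021: Thu Jul 22 2021.
Next: September 2021 → Wed Sep 22 2021.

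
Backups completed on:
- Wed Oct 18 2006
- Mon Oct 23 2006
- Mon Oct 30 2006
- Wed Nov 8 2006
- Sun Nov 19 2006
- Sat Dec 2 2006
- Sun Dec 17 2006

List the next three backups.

The spacing grows by 2 each time: 5, 7, 9, 11, 13, 15 days.
Next gap: 17 days. Sun Dec 17 2006 + 17 days = Wed Jan 3 2007.
Next gap: 19 days. Wed Jan 3 2007 + 19 days = Mon Jan 22 2007.
Next gap: 21 days. Mon Jan 22 2007 + 21 days = Mon Feb 12 2007.

Wed Jan 3 2007, Mon Jan 22 2007, Mon Feb 12 2007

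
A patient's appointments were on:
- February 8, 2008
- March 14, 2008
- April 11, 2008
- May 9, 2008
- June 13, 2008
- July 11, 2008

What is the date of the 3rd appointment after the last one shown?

October 10, 2008

Gaps: 35, 28, 28, 35, 28 days — a mix of 28 and 35. Every date is a Friday.
Each is the 2nd Friday of its month.
2nd Friday of August 2008: August 8, 2008.
September 2008 — 2nd Friday is September 12, 2008.
October 2008 — 2nd Friday is October 10, 2008.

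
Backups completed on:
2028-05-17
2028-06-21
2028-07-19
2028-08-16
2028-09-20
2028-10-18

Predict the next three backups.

2028-11-15, 2028-12-20, 2029-01-17

Gaps: 35, 28, 28, 35, 28 days — a mix of 28 and 35. Every date is a Wednesday.
Each is the 3rd Wednesday of its month.
November 2028 — 3rd Wednesday is 2028-11-15.
December 2028 — 3rd Wednesday is 2028-12-20.
3rd Wednesday of January 2029: 2029-01-17.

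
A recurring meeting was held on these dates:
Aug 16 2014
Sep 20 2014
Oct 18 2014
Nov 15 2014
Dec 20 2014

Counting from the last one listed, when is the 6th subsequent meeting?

Jun 20 2015

Gaps: 35, 28, 28, 35 days — a mix of 28 and 35. Every date is a Saturday.
Each is the 3rd Saturday of its month.
January 2015 — 3rd Saturday is Jan 17 2015.
3rd Saturday of February 2015: Feb 21 2015.
3rd Saturday of March 2015: Mar 21 2015.
April 2015 — 3rd Saturday is Apr 18 2015.
3rd Saturday of May 2015: May 16 2015.
3rd Saturday of June 2015: Jun 20 2015.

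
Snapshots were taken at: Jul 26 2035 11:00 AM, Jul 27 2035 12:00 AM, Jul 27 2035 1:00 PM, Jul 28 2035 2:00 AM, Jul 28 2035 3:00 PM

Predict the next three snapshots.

Jul 29 2035 4:00 AM, Jul 29 2035 5:00 PM, Jul 30 2035 6:00 AM

The interval is a steady 13 hours (13, 13, 13, 13).
Jul 28 2035 3:00 PM + 13 h = Jul 29 2035 4:00 AM.
Jul 29 2035 4:00 AM + 13 h = Jul 29 2035 5:00 PM.
Jul 29 2035 5:00 PM + 13 h = Jul 30 2035 6:00 AM.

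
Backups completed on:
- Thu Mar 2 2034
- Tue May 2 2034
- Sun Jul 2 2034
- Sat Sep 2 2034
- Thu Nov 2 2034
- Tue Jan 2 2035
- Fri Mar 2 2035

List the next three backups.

Wed May 2 2035, Mon Jul 2 2035, Sun Sep 2 2035

Gaps: 61, 61, 62, 61, 61, 59 days — not constant. Every event is on the 2nd of the month.
Pattern: the 2nd of every 2 months.
Next: May 2035 → Wed May 2 2035.
Next: July 2035 → Mon Jul 2 2035.
Next: September 2035 → Sun Sep 2 2035.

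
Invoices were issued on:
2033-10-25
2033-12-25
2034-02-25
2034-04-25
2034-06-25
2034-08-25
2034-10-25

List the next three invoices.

2034-12-25, 2035-02-25, 2035-04-25

Gaps: 61, 62, 59, 61, 61, 61 days — not constant. Every event is on the 25th of the month.
Pattern: the 25th of every 2 months.
Next: December 2034 → 2034-12-25.
Next: February 2035 → 2035-02-25.
April 2035: 2035-04-25.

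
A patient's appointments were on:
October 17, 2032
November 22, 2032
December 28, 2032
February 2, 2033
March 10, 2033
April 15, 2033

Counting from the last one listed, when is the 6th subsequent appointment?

November 17, 2033

The spacing is 36, 36, 36, 36, 36 days — always 36 days.
April 15, 2033 + 36 days = May 21, 2033.
May 21, 2033 + 36 days = June 26, 2033.
June 26, 2033 + 36 days = August 1, 2033.
August 1, 2033 + 36 days = September 6, 2033.
September 6, 2033 + 36 days = October 12, 2033.
October 12, 2033 + 36 days = November 17, 2033.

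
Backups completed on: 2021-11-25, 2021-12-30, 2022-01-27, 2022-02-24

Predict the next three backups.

Every date is a Thursday; gaps 35, 28, 28 days.
Each is the last Thursday of its month (at least one falls on the 29th or later, ruling out '4th Thursday').
March 2022 ends with Thursday 2022-03-31.
April 2022 ends with Thursday 2022-04-28.
May 2022 ends with Thursday 2022-05-26.

2022-03-31, 2022-04-28, 2022-05-26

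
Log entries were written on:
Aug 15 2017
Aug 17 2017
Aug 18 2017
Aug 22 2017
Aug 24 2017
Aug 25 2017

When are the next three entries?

Every event lands on a Tuesday or Thursday or Friday (gaps cycle 2, 1, 4, 2, 1).
So the schedule is: every Tuesday, Thursday and Friday.
Next Tuesday: Aug 29 2017.
Next Thursday: Aug 31 2017.
The following Friday is Sep 1 2017.

Aug 29 2017, Aug 31 2017, Sep 1 2017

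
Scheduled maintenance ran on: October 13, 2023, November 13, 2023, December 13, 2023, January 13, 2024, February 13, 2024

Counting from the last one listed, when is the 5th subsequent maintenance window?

July 13, 2024

Each date is the 13th; the gaps (31, 30, 31, 31) track the month lengths.
The rule is the 13th of each month.
March 2024: March 13, 2024.
April 2024: April 13, 2024.
Next: May 2024 → May 13, 2024.
June 2024: June 13, 2024.
July 2024: July 13, 2024.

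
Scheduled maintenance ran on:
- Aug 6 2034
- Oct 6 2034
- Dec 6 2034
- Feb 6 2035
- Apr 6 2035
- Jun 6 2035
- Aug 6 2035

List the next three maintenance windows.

The day-of-month is always 6 (61, 61, 62, 59, 61, 61 days between events).
So this recurs on the 6th of every 2 months.
Next: October 2035 → Oct 6 2035.
Next: December 2035 → Dec 6 2035.
Next: February 2036 → Feb 6 2036.

Oct 6 2035, Dec 6 2035, Feb 6 2036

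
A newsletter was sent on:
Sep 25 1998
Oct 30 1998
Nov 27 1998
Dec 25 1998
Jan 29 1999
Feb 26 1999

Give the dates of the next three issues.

Mar 26 1999, Apr 30 1999, May 28 1999

Every date is a Friday; gaps 35, 28, 28, 35, 28 days.
Each is the last Friday of its month (at least one falls on the 29th or later, ruling out '4th Friday').
March 1999 ends with Friday Mar 26 1999.
April 1999 ends with Friday Apr 30 1999.
May 1999 ends with Friday May 28 1999.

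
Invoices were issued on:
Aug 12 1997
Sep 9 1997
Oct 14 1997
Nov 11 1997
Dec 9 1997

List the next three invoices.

Gaps: 28, 35, 28, 28 days — a mix of 28 and 35. Every date is a Tuesday.
Each is the 2nd Tuesday of its month.
January 1998 — 2nd Tuesday is Jan 13 1998.
February 1998 — 2nd Tuesday is Feb 10 1998.
March 1998 — 2nd Tuesday is Mar 10 1998.

Jan 13 1998, Feb 10 1998, Mar 10 1998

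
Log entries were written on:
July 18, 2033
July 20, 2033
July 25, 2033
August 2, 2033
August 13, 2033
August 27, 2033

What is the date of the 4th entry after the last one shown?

Intervals are 2, 5, 8, 11, 14 days — an arithmetic progression with common difference 3.
Next gap: 17 days. August 27, 2033 + 17 days = September 13, 2033.
Next gap: 20 days. September 13, 2033 + 20 days = October 3, 2033.
Next gap: 23 days. October 3, 2033 + 23 days = October 26, 2033.
Next gap: 26 days. October 26, 2033 + 26 days = November 21, 2033.

November 21, 2033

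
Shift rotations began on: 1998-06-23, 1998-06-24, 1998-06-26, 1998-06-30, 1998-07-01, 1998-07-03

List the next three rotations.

Every event lands on a Tuesday or Wednesday or Friday (gaps cycle 1, 2, 4, 1, 2).
So the schedule is: every Tuesday, Wednesday and Friday.
The following Tuesday is 1998-07-07.
Next Wednesday: 1998-07-08.
The following Friday is 1998-07-10.

1998-07-07, 1998-07-08, 1998-07-10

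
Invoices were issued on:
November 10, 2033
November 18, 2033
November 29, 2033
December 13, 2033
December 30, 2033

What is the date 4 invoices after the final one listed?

Intervals are 8, 11, 14, 17 days — an arithmetic progression with common difference 3.
Next gap: 20 days. December 30, 2033 + 20 days = January 19, 2034.
Next gap: 23 days. January 19, 2034 + 23 days = February 11, 2034.
Next gap: 26 days. February 11, 2034 + 26 days = March 9, 2034.
Next gap: 29 days. March 9, 2034 + 29 days = April 7, 2034.

April 7, 2034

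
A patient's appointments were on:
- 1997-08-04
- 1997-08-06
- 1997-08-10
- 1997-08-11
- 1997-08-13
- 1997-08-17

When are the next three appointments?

1997-08-18, 1997-08-20, 1997-08-24

The gap pattern 2, 4, 1, 2, 4 repeats every 3 events.
These are the Mondays, Wednesdays and Sundays of each week.
Next Monday: 1997-08-18.
The following Wednesday is 1997-08-20.
Next Sunday: 1997-08-24.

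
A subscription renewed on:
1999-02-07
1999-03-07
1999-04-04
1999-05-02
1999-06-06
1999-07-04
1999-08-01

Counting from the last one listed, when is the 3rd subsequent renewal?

1999-11-07

These are Sundays at 28- or 35-day spacing (28, 28, 28, 35, 28, 28).
The pattern: 1st Sunday of the month.
September 1999 — 1st Sunday is 1999-09-05.
October 1999 — 1st Sunday is 1999-10-03.
1st Sunday of November 1999: 1999-11-07.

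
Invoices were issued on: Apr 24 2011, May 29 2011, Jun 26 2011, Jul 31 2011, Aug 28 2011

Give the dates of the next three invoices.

Sep 25 2011, Oct 30 2011, Nov 27 2011

All Sundays; the gaps (35, 28, 35, 28) vary with month length.
This is the last Sunday of each month.
September 2011 ends with Sunday Sep 25 2011.
October 2011 ends with Sunday Oct 30 2011.
November 2011 ends with Sunday Nov 27 2011.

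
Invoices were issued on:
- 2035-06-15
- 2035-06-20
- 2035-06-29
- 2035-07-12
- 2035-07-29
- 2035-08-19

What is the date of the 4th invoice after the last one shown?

Intervals are 5, 9, 13, 17, 21 days — an arithmetic progression with common difference 4.
Next gap: 25 days. 2035-08-19 + 25 days = 2035-09-13.
Next gap: 29 days. 2035-09-13 + 29 days = 2035-10-12.
Next gap: 33 days. 2035-10-12 + 33 days = 2035-11-14.
Next gap: 37 days. 2035-11-14 + 37 days = 2035-12-21.

2035-12-21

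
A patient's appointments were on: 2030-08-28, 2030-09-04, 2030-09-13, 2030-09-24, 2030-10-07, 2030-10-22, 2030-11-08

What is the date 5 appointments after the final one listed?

2031-03-03

The spacing grows by 2 each time: 7, 9, 11, 13, 15, 17 days.
Next gap: 19 days. 2030-11-08 + 19 days = 2030-11-27.
Next gap: 21 days. 2030-11-27 + 21 days = 2030-12-18.
Next gap: 23 days. 2030-12-18 + 23 days = 2031-01-10.
Next gap: 25 days. 2031-01-10 + 25 days = 2031-02-04.
Next gap: 27 days. 2031-02-04 + 27 days = 2031-03-03.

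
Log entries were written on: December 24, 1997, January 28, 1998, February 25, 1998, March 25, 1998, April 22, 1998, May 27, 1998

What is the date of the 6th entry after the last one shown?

Gaps: 35, 28, 28, 28, 35 days — a mix of 28 and 35. Every date is a Wednesday.
Each is the 4th Wednesday of its month.
June 1998 — 4th Wednesday is June 24, 1998.
July 1998 — 4th Wednesday is July 22, 1998.
August 1998 — 4th Wednesday is August 26, 1998.
September 1998 — 4th Wednesday is September 23, 1998.
4th Wednesday of October 1998: October 28, 1998.
November 1998 — 4th Wednesday is November 25, 1998.

November 25, 1998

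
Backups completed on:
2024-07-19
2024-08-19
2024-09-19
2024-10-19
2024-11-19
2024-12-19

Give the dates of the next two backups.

2025-01-19, 2025-02-19

The day-of-month is always 19 (31, 31, 30, 31, 30 days between events).
So this recurs on the 19th of each month.
January 2025: 2025-01-19.
Next: February 2025 → 2025-02-19.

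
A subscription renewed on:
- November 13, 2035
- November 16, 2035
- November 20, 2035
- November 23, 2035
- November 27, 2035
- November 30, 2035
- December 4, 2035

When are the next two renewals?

Every event lands on a Tuesday or Friday (gaps cycle 3, 4, 3, 4, 3, 4).
So the schedule is: every Tuesday and Friday.
The following Friday is December 7, 2035.
The following Tuesday is December 11, 2035.

December 7, 2035; December 11, 2035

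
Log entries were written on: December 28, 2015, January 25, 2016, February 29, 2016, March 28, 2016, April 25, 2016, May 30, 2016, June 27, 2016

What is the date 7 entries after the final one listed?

These are Mondays with 28, 35, 28, 28, 35, 28-day gaps.
Each is the final Monday of its month — February 29, 2016 is past the 28th, so '4th Monday' doesn't fit.
July 2016 ends with Monday July 25, 2016.
Last Monday of August 2016: August 29, 2016.
September 2016 ends with Monday September 26, 2016.
October 2016 ends with Monday October 31, 2016.
November 2016 ends with Monday November 28, 2016.
Last Monday of December 2016: December 26, 2016.
January 2017 ends with Monday January 30, 2017.

January 30, 2017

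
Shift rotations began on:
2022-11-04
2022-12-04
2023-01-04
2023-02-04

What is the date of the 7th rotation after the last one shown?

2023-09-04

Gaps: 30, 31, 31 days — not constant. Every event is on the 4th of the month.
Pattern: the 4th of each month.
March 2023: 2023-03-04.
Next: April 2023 → 2023-04-04.
May 2023: 2023-05-04.
June 2023: 2023-06-04.
Next: July 2023 → 2023-07-04.
August 2023: 2023-08-04.
September 2023: 2023-09-04.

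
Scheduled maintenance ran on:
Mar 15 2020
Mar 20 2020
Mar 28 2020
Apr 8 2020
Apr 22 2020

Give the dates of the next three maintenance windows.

Gaps: 5, 8, 11, 14 days — each gap is 3 larger than the previous one.
Next gap: 17 days. Apr 22 2020 + 17 days = May 9 2020.
Next gap: 20 days. May 9 2020 + 20 days = May 29 2020.
Next gap: 23 days. May 29 2020 + 23 days = Jun 21 2020.

May 9 2020, May 29 2020, Jun 21 2020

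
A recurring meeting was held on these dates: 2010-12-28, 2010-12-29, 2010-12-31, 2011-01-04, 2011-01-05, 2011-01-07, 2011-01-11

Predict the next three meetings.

Gaps: 1, 2, 4, 1, 2, 4 days — not constant, but cyclic with period 3.
The events fall on every Tuesday, Wednesday and Friday.
The following Wednesday is 2011-01-12.
The following Friday is 2011-01-14.
Next Tuesday: 2011-01-18.

2011-01-12, 2011-01-14, 2011-01-18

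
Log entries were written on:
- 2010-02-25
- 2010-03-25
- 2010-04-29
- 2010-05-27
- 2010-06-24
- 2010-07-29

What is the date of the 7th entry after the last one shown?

All Thursdays; the gaps (28, 35, 28, 28, 35) vary with month length.
This is the last Thursday of each month.
August 2010 ends with Thursday 2010-08-26.
September 2010 ends with Thursday 2010-09-30.
October 2010 ends with Thursday 2010-10-28.
November 2010 ends with Thursday 2010-11-25.
Last Thursday of December 2010: 2010-12-30.
Last Thursday of January 2011: 2011-01-27.
Last Thursday of February 2011: 2011-02-24.

2011-02-24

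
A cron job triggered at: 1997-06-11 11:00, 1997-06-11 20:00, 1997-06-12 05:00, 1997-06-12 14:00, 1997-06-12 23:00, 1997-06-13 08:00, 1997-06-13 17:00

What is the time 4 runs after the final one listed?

1997-06-15 05:00

The interval is a steady 9 hours (9, 9, 9, 9, 9, 9).
1997-06-13 17:00 + 9 h = 1997-06-14 02:00.
1997-06-14 02:00 + 9 h = 1997-06-14 11:00.
1997-06-14 11:00 + 9 h = 1997-06-14 20:00.
1997-06-14 20:00 + 9 h = 1997-06-15 05:00.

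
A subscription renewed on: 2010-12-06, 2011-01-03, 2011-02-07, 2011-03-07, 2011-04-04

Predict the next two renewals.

All dates are Mondays, 28, 35, 28, 28 days apart.
Specifically, the 1st Monday of each month.
May 2011 — 1st Monday is 2011-05-02.
1st Monday of June 2011: 2011-06-06.

2011-05-02, 2011-06-06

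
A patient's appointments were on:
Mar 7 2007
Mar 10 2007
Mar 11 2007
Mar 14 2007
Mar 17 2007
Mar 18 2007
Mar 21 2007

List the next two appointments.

Mar 24 2007, Mar 25 2007

The gap pattern 3, 1, 3, 3, 1, 3 repeats every 3 events.
These are the Wednesdays, Saturdays and Sundays of each week.
The following Saturday is Mar 24 2007.
The following Sunday is Mar 25 2007.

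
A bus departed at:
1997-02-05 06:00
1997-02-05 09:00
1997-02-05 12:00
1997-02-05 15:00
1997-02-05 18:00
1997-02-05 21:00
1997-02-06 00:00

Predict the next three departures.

Spacing: 3, 3, 3, 3, 3, 3 h — constant 3 h.
1997-02-06 00:00 + 3 h = 1997-02-06 03:00.
1997-02-06 03:00 + 3 h = 1997-02-06 06:00.
1997-02-06 06:00 + 3 h = 1997-02-06 09:00.

1997-02-06 03:00, 1997-02-06 06:00, 1997-02-06 09:00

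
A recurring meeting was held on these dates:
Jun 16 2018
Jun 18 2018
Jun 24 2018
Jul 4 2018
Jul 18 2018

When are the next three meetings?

Aug 5 2018, Aug 27 2018, Sep 22 2018

The spacing grows by 4 each time: 2, 6, 10, 14 days.
Next gap: 18 days. Jul 18 2018 + 18 days = Aug 5 2018.
Next gap: 22 days. Aug 5 2018 + 22 days = Aug 27 2018.
Next gap: 26 days. Aug 27 2018 + 26 days = Sep 22 2018.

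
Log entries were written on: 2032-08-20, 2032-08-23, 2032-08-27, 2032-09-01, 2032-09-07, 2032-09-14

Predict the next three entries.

2032-09-22, 2032-10-01, 2032-10-11

The spacing grows by 1 each time: 3, 4, 5, 6, 7 days.
Next gap: 8 days. 2032-09-14 + 8 days = 2032-09-22.
Next gap: 9 days. 2032-09-22 + 9 days = 2032-10-01.
Next gap: 10 days. 2032-10-01 + 10 days = 2032-10-11.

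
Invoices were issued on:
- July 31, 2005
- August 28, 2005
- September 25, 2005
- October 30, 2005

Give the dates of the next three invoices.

Every date is a Sunday; gaps 28, 28, 35 days.
Each is the last Sunday of its month (at least one falls on the 29th or later, ruling out '4th Sunday').
Last Sunday of November 2005: November 27, 2005.
December 2005 ends with Sunday December 25, 2005.
January 2006 ends with Sunday January 29, 2006.

November 27, 2005; December 25, 2005; January 29, 2006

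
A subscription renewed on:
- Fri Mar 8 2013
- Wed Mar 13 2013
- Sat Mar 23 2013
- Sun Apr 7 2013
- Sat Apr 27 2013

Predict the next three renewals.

Intervals are 5, 10, 15, 20 days — an arithmetic progression with common difference 5.
Next gap: 25 days. Sat Apr 27 2013 + 25 days = Wed May 22 2013.
Next gap: 30 days. Wed May 22 2013 + 30 days = Fri Jun 21 2013.
Next gap: 35 days. Fri Jun 21 2013 + 35 days = Fri Jul 26 2013.

Wed May 22 2013, Fri Jun 21 2013, Fri Jul 26 2013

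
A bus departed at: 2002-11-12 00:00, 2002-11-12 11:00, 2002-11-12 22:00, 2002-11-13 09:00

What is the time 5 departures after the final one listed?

2002-11-15 16:00

Gaps: 11, 11, 11 hours — each event is 11 hours after the previous one.
2002-11-13 09:00 + 11 h = 2002-11-13 20:00.
2002-11-13 20:00 + 11 h = 2002-11-14 07:00.
2002-11-14 07:00 + 11 h = 2002-11-14 18:00.
2002-11-14 18:00 + 11 h = 2002-11-15 05:00.
2002-11-15 05:00 + 11 h = 2002-11-15 16:00.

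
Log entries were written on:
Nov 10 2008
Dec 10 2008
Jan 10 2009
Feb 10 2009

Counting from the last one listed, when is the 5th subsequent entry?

Each date is the 10th; the gaps (30, 31, 31) track the month lengths.
The rule is the 10th of each month.
March 2009: Mar 10 2009.
Next: April 2009 → Apr 10 2009.
Next: May 2009 → May 10 2009.
June 2009: Jun 10 2009.
Next: July 2009 → Jul 10 2009.

Jul 10 2009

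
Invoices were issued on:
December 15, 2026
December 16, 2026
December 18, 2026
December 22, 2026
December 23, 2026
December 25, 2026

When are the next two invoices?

Every event lands on a Tuesday or Wednesday or Friday (gaps cycle 1, 2, 4, 1, 2).
So the schedule is: every Tuesday, Wednesday and Friday.
The following Tuesday is December 29, 2026.
Next Wednesday: December 30, 2026.

December 29, 2026; December 30, 2026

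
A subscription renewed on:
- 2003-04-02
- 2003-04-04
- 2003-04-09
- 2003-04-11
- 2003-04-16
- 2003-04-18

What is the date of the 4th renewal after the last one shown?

2003-05-02

Every event lands on a Wednesday or Friday (gaps cycle 2, 5, 2, 5, 2).
So the schedule is: every Wednesday and Friday.
The following Wednesday is 2003-04-23.
Next Friday: 2003-04-25.
Next Wednesday: 2003-04-30.
Next Friday: 2003-05-02.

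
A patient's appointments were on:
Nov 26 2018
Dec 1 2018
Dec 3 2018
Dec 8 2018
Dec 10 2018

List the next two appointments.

Dec 15 2018, Dec 17 2018

Every event lands on a Monday or Saturday (gaps cycle 5, 2, 5, 2).
So the schedule is: every Monday and Saturday.
The following Saturday is Dec 15 2018.
Next Monday: Dec 17 2018.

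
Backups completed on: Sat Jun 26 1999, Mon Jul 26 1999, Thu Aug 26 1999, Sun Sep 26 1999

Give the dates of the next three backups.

Tue Oct 26 1999, Fri Nov 26 1999, Sun Dec 26 1999

Each date is the 26th; the gaps (30, 31, 31) track the month lengths.
The rule is the 26th of each month.
October 1999: Tue Oct 26 1999.
Next: November 1999 → Fri Nov 26 1999.
Next: December 1999 → Sun Dec 26 1999.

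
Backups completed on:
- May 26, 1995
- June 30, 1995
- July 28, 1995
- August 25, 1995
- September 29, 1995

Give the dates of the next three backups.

October 27, 1995; November 24, 1995; December 29, 1995

These are Fridays with 35, 28, 28, 35-day gaps.
Each is the final Friday of its month — June 30, 1995 is past the 28th, so '4th Friday' doesn't fit.
October 1995 ends with Friday October 27, 1995.
November 1995 ends with Friday November 24, 1995.
December 1995 ends with Friday December 29, 1995.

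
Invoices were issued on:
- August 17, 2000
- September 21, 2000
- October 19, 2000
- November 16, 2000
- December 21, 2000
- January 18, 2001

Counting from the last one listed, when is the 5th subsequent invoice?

All dates are Thursdays, 35, 28, 28, 35, 28 days apart.
Specifically, the 3rd Thursday of each month.
3rd Thursday of February 2001: February 15, 2001.
3rd Thursday of March 2001: March 15, 2001.
April 2001 — 3rd Thursday is April 19, 2001.
May 2001 — 3rd Thursday is May 17, 2001.
June 2001 — 3rd Thursday is June 21, 2001.

June 21, 2001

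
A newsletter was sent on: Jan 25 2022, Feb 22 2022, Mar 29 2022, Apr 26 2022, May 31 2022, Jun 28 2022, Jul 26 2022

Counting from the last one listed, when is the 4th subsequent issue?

These are Tuesdays with 28, 35, 28, 35, 28, 28-day gaps.
Each is the final Tuesday of its month — Mar 29 2022 is past the 28th, so '4th Tuesday' doesn't fit.
Last Tuesday of August 2022: Aug 30 2022.
September 2022 ends with Tuesday Sep 27 2022.
October 2022 ends with Tuesday Oct 25 2022.
November 2022 ends with Tuesday Nov 29 2022.

Nov 29 2022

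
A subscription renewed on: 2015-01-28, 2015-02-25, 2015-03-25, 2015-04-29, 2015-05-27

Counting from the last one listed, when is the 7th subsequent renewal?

Every date is a Wednesday; gaps 28, 28, 35, 28 days.
Each is the last Wednesday of its month (at least one falls on the 29th or later, ruling out '4th Wednesday').
June 2015 ends with Wednesday 2015-06-24.
July 2015 ends with Wednesday 2015-07-29.
August 2015 ends with Wednesday 2015-08-26.
September 2015 ends with Wednesday 2015-09-30.
October 2015 ends with Wednesday 2015-10-28.
Last Wednesday of November 2015: 2015-11-25.
Last Wednesday of December 2015: 2015-12-30.

2015-12-30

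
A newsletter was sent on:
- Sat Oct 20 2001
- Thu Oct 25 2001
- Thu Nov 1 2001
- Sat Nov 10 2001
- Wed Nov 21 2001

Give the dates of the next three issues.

Tue Dec 4 2001, Wed Dec 19 2001, Sat Jan 5 2002

Intervals are 5, 7, 9, 11 days — an arithmetic progression with common difference 2.
Next gap: 13 days. Wed Nov 21 2001 + 13 days = Tue Dec 4 2001.
Next gap: 15 days. Tue Dec 4 2001 + 15 days = Wed Dec 19 2001.
Next gap: 17 days. Wed Dec 19 2001 + 17 days = Sat Jan 5 2002.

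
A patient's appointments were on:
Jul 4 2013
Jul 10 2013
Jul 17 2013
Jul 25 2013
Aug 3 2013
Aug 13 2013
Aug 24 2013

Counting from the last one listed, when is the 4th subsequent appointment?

Oct 17 2013

Gaps: 6, 7, 8, 9, 10, 11 days — each gap is 1 larger than the previous one.
Next gap: 12 days. Aug 24 2013 + 12 days = Sep 5 2013.
Next gap: 13 days. Sep 5 2013 + 13 days = Sep 18 2013.
Next gap: 14 days. Sep 18 2013 + 14 days = Oct 2 2013.
Next gap: 15 days. Oct 2 2013 + 15 days = Oct 17 2013.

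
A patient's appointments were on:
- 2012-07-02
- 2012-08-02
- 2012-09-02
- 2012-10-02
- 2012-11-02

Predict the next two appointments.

2012-12-02, 2013-01-02

Each date is the 2nd; the gaps (31, 31, 30, 31) track the month lengths.
The rule is the 2nd of each month.
Next: December 2012 → 2012-12-02.
Next: January 2013 → 2013-01-02.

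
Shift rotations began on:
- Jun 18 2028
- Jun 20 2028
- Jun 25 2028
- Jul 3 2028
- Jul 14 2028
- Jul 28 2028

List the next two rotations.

Aug 14 2028, Sep 3 2028

Intervals are 2, 5, 8, 11, 14 days — an arithmetic progression with common difference 3.
Next gap: 17 days. Jul 28 2028 + 17 days = Aug 14 2028.
Next gap: 20 days. Aug 14 2028 + 20 days = Sep 3 2028.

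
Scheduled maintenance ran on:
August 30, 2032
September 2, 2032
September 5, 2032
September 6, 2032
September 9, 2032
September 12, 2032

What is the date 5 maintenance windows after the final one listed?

Gaps: 3, 3, 1, 3, 3 days — not constant, but cyclic with period 3.
The events fall on every Monday, Thursday and Sunday.
Next Monday: September 13, 2032.
Next Thursday: September 16, 2032.
Next Sunday: September 19, 2032.
The following Monday is September 20, 2032.
The following Thursday is September 23, 2032.

September 23, 2032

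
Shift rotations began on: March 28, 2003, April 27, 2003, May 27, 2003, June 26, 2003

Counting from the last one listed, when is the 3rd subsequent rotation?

September 24, 2003

Every event comes 30 days after the last (30, 30, 30).
June 26, 2003 + 30 days = July 26, 2003.
July 26, 2003 + 30 days = August 25, 2003.
August 25, 2003 + 30 days = September 24, 2003.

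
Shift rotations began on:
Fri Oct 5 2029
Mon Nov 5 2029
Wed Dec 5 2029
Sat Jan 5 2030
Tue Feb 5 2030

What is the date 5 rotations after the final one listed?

Gaps: 31, 30, 31, 31 days — not constant. Every event is on the 5th of the month.
Pattern: the 5th of each month.
March 2030: Tue Mar 5 2030.
April 2030: Fri Apr 5 2030.
Next: May 2030 → Sun May 5 2030.
Next: June 2030 → Wed Jun 5 2030.
July 2030: Fri Jul 5 2030.

Fri Jul 5 2030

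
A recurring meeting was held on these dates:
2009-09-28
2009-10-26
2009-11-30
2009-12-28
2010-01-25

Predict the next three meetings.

Every date is a Monday; gaps 28, 35, 28, 28 days.
Each is the last Monday of its month (at least one falls on the 29th or later, ruling out '4th Monday').
February 2010 ends with Monday 2010-02-22.
March 2010 ends with Monday 2010-03-29.
April 2010 ends with Monday 2010-04-26.

2010-02-22, 2010-03-29, 2010-04-26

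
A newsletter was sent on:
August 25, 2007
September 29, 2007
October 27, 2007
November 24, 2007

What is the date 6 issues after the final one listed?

May 31, 2008

All Saturdays; the gaps (35, 28, 28) vary with month length.
This is the last Saturday of each month.
Last Saturday of December 2007: December 29, 2007.
Last Saturday of January 2008: January 26, 2008.
Last Saturday of February 2008: February 23, 2008.
March 2008 ends with Saturday March 29, 2008.
Last Saturday of April 2008: April 26, 2008.
Last Saturday of May 2008: May 31, 2008.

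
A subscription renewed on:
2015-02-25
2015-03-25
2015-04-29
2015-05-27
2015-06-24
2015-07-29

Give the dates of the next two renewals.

2015-08-26, 2015-09-30

These are Wednesdays with 28, 35, 28, 28, 35-day gaps.
Each is the final Wednesday of its month — 2015-04-29 is past the 28th, so '4th Wednesday' doesn't fit.
August 2015 ends with Wednesday 2015-08-26.
Last Wednesday of September 2015: 2015-09-30.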